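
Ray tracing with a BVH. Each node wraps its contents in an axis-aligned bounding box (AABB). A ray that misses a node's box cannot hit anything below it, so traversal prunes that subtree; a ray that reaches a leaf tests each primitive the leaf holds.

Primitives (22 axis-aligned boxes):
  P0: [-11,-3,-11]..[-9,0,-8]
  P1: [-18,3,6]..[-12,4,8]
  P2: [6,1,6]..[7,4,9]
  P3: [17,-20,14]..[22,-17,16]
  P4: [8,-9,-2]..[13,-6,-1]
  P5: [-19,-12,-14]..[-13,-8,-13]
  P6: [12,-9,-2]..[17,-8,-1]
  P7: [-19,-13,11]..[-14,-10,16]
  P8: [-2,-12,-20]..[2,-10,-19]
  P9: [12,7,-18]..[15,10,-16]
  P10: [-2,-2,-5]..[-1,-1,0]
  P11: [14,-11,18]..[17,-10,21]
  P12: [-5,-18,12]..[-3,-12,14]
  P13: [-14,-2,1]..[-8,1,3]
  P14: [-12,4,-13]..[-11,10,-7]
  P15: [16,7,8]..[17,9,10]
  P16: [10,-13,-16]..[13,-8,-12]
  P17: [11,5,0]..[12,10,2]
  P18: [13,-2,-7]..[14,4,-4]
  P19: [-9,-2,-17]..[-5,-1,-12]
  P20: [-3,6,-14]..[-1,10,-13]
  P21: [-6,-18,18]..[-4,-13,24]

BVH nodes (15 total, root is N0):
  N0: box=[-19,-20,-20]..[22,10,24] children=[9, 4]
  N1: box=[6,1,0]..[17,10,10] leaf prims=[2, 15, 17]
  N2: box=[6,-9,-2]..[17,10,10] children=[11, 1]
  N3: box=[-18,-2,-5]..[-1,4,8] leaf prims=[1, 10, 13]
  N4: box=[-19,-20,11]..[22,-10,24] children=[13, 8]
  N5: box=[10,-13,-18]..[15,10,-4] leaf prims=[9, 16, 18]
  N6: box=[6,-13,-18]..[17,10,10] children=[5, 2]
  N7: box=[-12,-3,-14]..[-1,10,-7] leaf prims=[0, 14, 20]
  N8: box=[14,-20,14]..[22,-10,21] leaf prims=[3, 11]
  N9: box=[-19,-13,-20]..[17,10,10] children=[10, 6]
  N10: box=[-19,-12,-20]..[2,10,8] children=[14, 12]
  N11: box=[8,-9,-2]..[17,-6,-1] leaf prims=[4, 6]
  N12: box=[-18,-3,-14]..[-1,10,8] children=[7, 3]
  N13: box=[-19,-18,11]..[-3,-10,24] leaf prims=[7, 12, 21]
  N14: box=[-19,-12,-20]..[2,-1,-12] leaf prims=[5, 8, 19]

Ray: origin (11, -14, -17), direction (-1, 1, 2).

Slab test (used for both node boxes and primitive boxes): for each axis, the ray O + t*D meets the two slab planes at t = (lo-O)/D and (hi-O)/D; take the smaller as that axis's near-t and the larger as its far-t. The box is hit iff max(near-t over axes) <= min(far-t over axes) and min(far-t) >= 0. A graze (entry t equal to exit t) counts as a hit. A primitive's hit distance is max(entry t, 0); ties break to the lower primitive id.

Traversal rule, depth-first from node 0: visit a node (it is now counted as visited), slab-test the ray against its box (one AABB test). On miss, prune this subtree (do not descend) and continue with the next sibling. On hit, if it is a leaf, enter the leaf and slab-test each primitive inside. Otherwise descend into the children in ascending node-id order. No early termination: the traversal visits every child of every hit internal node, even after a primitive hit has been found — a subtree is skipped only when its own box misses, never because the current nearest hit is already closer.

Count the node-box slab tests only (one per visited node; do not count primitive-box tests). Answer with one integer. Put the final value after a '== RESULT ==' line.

Trace the traversal:
N0 x:[-11,30] y:[-6,24] z:[-3/2,41/2] -> hit [-3/2,41/2], descend [4, 9]
  N4 x:[-11,30] y:[-6,4] z:[14,41/2] -> miss, prune
  N9 x:[-6,30] y:[1,24] z:[-3/2,27/2] -> hit [1,27/2], descend [6, 10]
    N6 x:[-6,5] y:[1,24] z:[-1/2,27/2] -> hit [1,5], descend [2, 5]
      N2 x:[-6,5] y:[5,24] z:[15/2,27/2] -> miss, prune
      N5 x:[-4,1] y:[1,24] z:[-1/2,13/2] -> hit [1,1] leaf, test {P9(miss), P16@t=1, P18(miss)}
    N10 x:[9,30] y:[2,24] z:[-3/2,25/2] -> hit [9,25/2], descend [12, 14]
      N12 x:[12,29] y:[11,24] z:[3/2,25/2] -> hit [12,25/2], descend [3, 7]
        N3 x:[12,29] y:[12,18] z:[6,25/2] -> hit [12,25/2] leaf, test {P1(miss), P10(miss), P13(miss)}
        N7 x:[12,23] y:[11,24] z:[3/2,5] -> miss, prune
      N14 x:[9,30] y:[2,13] z:[-3/2,5/2] -> miss, prune

Summary -> nodes [0, 4, 9, 6, 2, 5, 10, 12, 3, 7, 14]; box-tests=11; leaf-entries=2; first=P16

== RESULT ==
11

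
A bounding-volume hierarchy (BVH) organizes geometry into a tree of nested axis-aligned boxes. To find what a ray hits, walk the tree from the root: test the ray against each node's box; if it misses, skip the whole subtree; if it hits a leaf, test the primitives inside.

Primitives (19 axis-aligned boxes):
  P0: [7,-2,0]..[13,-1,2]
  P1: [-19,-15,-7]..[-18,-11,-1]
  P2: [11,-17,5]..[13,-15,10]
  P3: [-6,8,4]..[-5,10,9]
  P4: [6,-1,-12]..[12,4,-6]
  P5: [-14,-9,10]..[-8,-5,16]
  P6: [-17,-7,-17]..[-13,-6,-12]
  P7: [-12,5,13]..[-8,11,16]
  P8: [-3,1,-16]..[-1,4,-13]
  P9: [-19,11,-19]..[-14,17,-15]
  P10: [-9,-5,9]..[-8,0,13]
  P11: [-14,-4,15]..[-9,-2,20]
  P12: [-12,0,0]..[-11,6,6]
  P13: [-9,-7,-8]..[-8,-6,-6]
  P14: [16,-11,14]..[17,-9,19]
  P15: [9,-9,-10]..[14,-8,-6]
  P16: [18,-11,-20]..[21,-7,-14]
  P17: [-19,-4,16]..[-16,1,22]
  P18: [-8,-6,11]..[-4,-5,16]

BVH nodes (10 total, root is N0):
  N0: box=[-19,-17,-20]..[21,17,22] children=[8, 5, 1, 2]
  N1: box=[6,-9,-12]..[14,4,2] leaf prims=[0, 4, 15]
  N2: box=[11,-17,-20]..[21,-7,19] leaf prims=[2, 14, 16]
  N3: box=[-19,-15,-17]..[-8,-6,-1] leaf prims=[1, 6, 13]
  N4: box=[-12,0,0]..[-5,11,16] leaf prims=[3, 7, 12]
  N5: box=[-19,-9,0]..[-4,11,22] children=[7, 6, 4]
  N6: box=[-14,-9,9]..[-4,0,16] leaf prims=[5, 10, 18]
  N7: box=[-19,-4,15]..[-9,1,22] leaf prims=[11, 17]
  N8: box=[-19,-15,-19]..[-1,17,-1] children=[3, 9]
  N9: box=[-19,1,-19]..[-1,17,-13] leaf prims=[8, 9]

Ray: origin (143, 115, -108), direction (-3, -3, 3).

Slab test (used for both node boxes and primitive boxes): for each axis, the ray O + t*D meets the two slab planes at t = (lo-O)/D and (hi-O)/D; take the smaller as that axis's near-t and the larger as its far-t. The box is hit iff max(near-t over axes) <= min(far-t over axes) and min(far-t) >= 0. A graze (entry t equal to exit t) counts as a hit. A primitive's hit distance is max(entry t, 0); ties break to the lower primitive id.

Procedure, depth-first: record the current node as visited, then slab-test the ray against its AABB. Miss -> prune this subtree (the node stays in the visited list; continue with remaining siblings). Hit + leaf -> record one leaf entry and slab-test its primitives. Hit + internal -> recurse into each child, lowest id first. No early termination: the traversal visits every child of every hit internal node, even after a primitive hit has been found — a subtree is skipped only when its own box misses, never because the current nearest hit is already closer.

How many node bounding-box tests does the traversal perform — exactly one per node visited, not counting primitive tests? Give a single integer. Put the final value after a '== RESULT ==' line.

Trace the traversal:
N0 x:[122/3,54] y:[98/3,44] z:[88/3,130/3] -> hit [122/3,130/3], descend [1, 2, 5, 8]
  N1 x:[43,137/3] y:[37,124/3] z:[32,110/3] -> miss, prune
  N2 x:[122/3,44] y:[122/3,44] z:[88/3,127/3] -> hit [122/3,127/3] leaf, test {P2(miss), P14@t=42, P16(miss)}
  N5 x:[49,54] y:[104/3,124/3] z:[36,130/3] -> miss, prune
  N8 x:[48,54] y:[98/3,130/3] z:[89/3,107/3] -> miss, prune

Visited [0, 1, 2, 5, 8]. Tests: 5 box, 1 leaf. Nearest: P14.

== RESULT ==
5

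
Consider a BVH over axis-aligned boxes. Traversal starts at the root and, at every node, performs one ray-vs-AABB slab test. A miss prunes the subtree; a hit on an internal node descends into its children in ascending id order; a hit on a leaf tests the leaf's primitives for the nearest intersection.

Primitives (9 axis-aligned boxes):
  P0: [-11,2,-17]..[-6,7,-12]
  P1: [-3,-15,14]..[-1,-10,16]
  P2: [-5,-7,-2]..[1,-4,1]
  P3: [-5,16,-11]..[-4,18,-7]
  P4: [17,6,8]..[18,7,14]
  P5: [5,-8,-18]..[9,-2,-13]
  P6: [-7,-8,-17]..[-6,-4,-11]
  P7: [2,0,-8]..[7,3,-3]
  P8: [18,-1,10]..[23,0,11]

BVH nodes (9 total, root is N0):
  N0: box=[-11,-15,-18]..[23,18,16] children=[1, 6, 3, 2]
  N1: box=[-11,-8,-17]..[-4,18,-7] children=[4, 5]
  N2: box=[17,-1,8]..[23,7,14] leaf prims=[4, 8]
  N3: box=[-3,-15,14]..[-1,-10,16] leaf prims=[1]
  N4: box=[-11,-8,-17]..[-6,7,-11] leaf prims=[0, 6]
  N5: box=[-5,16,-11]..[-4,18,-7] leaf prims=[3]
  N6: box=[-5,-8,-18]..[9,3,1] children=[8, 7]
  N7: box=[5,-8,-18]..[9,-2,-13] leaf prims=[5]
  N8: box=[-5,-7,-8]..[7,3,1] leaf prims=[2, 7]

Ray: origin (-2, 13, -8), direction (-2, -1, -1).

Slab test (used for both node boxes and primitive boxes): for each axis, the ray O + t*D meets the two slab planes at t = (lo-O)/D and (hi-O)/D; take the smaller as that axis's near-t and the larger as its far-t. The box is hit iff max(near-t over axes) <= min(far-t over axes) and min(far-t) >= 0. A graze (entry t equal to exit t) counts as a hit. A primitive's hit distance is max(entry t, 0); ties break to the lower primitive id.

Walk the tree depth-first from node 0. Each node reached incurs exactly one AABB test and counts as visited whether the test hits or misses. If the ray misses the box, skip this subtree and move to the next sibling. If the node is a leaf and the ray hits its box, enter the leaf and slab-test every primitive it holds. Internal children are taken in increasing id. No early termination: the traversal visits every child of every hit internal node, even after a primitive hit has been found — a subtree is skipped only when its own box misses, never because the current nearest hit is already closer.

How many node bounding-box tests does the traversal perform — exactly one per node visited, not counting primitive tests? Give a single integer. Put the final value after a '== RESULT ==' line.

Trace the traversal:
N0 x:[-25/2,9/2] y:[-5,28] z:[-24,10] -> hit [-5,9/2], descend [1, 2, 3, 6]
  N1 x:[1,9/2] y:[-5,21] z:[-1,9] -> hit [1,9/2], descend [4, 5]
    N4 x:[2,9/2] y:[6,21] z:[3,9] -> miss, prune
    N5 x:[1,3/2] y:[-5,-3] z:[-1,3] -> miss, prune
  N2 x:[-25/2,-19/2] y:[6,14] z:[-22,-16] -> miss, prune
  N3 x:[-1/2,1/2] y:[23,28] z:[-24,-22] -> miss, prune
  N6 x:[-11/2,3/2] y:[10,21] z:[-9,10] -> miss, prune

order=[0, 1, 4, 5, 2, 3, 6]  |boxes|=7  |leaves|=0  hit=miss

== RESULT ==
7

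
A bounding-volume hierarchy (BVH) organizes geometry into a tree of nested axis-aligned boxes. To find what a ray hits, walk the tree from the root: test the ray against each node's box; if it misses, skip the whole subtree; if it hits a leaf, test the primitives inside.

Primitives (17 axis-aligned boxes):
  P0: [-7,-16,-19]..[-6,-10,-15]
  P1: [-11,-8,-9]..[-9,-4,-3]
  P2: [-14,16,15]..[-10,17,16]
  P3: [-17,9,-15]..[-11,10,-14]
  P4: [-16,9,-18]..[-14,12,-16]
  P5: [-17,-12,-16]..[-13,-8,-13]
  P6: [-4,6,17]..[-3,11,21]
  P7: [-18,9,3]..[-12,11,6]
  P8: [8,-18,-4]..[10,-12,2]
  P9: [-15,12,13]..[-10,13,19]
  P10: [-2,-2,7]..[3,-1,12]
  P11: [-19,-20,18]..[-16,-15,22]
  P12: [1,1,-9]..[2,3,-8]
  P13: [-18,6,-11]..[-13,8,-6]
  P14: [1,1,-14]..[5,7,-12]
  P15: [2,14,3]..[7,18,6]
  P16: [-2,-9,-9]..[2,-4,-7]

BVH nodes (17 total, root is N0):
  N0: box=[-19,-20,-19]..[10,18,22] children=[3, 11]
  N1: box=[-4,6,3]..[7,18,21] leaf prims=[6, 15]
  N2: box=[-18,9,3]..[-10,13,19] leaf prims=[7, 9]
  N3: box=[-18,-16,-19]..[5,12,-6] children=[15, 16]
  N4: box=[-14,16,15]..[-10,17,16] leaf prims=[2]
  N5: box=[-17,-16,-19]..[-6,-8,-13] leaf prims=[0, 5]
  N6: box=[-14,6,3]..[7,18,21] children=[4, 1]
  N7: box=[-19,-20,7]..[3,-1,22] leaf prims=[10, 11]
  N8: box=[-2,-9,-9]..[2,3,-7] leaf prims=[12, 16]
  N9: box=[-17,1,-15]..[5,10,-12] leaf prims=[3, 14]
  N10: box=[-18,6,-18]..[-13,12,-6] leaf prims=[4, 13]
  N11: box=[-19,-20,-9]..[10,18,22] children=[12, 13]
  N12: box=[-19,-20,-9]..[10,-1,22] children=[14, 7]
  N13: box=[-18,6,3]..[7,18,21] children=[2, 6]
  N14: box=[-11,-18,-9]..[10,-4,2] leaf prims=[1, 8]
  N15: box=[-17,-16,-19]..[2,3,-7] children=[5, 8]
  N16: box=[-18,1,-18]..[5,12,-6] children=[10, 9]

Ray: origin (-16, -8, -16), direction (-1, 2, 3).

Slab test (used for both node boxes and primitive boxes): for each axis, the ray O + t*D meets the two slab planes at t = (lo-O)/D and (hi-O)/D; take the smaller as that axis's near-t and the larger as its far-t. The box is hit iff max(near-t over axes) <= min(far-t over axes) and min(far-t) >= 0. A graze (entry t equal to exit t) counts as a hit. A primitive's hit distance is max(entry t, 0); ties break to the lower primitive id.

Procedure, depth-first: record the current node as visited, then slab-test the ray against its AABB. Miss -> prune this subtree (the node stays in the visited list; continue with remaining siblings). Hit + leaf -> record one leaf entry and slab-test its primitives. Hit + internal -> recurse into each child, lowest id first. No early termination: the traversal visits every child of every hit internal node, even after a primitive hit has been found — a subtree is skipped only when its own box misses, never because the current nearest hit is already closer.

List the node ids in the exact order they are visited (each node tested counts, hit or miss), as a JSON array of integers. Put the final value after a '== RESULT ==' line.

Walk:
N0 x:[-26,3] y:[-6,13] z:[-1,38/3] -> hit [-1,3], descend [3, 11]
  N3 x:[-21,2] y:[-4,10] z:[-1,10/3] -> hit [-1,2], descend [15, 16]
    N15 x:[-18,1] y:[-4,11/2] z:[-1,3] -> hit [-1,1], descend [5, 8]
      N5 x:[-10,1] y:[-4,0] z:[-1,1] -> hit [-1,0] leaf, test {P0(miss), P5@t=0}
      N8 x:[-18,-14] y:[-1/2,11/2] z:[7/3,3] -> miss, prune
    N16 x:[-21,2] y:[9/2,10] z:[-2/3,10/3] -> miss, prune
  N11 x:[-26,3] y:[-6,13] z:[7/3,38/3] -> hit [7/3,3], descend [12, 13]
    N12 x:[-26,3] y:[-6,7/2] z:[7/3,38/3] -> hit [7/3,3], descend [7, 14]
      N7 x:[-19,3] y:[-6,7/2] z:[23/3,38/3] -> miss, prune
      N14 x:[-26,-5] y:[-5,2] z:[7/3,6] -> miss, prune
    N13 x:[-23,2] y:[7,13] z:[19/3,37/3] -> miss, prune

11 AABB tests over nodes [0, 3, 15, 5, 8, 16, 11, 12, 7, 14, 13]; 1 leaf entered; closest P5.

== RESULT ==
[0, 3, 15, 5, 8, 16, 11, 12, 7, 14, 13]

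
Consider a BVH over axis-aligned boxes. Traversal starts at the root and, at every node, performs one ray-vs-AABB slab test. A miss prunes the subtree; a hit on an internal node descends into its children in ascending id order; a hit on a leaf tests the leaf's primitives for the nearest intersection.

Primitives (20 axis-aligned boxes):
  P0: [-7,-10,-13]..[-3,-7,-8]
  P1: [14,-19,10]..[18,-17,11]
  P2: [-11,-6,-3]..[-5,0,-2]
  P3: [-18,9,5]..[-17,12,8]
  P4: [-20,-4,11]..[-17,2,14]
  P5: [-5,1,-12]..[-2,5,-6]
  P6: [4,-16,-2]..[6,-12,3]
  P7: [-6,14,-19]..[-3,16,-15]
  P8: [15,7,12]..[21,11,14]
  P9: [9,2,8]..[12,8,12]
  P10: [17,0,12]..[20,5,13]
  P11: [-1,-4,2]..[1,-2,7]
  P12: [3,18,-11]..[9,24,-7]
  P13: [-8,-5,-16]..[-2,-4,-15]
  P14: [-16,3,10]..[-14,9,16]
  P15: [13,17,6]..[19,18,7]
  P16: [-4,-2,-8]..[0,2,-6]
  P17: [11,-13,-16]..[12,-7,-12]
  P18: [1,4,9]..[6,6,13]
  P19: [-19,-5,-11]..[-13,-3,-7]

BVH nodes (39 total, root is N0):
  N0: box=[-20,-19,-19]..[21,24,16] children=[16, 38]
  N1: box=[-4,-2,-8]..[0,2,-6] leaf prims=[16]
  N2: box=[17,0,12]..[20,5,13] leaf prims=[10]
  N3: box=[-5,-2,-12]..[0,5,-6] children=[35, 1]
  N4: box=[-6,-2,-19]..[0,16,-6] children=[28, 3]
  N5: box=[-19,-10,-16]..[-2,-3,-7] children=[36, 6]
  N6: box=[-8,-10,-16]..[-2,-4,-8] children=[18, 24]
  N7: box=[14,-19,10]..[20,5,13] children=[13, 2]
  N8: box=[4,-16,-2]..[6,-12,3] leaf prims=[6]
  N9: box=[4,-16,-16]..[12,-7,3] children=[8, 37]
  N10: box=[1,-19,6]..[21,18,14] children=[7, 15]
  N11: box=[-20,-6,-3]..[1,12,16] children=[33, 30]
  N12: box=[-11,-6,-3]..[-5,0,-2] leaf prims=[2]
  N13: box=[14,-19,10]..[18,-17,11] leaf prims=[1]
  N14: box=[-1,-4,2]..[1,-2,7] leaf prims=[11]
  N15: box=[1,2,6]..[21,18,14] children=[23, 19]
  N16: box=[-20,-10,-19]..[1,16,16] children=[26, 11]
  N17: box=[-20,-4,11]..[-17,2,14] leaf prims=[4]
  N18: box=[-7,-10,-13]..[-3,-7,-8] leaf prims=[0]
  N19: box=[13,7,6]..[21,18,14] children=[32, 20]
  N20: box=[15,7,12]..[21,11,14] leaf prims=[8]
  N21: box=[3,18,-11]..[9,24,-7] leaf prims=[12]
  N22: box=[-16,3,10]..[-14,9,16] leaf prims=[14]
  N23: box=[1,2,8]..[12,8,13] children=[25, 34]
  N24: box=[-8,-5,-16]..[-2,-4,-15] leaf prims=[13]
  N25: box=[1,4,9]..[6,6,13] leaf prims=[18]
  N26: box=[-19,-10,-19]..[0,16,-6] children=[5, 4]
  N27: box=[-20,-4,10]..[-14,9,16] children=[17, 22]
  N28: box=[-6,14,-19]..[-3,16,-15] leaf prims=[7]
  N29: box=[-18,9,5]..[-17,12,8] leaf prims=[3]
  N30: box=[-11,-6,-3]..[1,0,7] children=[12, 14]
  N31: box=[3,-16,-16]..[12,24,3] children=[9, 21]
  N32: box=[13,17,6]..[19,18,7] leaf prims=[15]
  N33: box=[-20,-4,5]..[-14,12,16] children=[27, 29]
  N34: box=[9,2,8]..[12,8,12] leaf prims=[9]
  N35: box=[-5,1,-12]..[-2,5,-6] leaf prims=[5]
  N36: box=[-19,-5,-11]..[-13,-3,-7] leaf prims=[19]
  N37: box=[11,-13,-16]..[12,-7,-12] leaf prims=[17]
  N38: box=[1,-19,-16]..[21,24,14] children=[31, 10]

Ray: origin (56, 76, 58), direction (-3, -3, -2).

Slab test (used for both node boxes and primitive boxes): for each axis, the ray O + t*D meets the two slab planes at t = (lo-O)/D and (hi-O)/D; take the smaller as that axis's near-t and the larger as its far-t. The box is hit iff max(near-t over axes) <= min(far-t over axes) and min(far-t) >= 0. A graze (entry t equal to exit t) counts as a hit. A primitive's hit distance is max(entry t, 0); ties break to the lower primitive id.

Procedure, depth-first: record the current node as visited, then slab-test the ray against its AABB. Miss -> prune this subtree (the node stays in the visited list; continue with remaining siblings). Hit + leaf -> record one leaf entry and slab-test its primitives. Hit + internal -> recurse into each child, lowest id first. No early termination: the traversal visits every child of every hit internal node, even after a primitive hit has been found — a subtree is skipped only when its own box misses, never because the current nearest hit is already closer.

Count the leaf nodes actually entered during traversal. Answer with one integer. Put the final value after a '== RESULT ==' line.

Walk:
N0 x:[35/3,76/3] y:[52/3,95/3] z:[21,77/2] -> hit [21,76/3], descend [16, 38]
  N16 x:[55/3,76/3] y:[20,86/3] z:[21,77/2] -> hit [21,76/3], descend [11, 26]
    N11 x:[55/3,76/3] y:[64/3,82/3] z:[21,61/2] -> hit [64/3,76/3], descend [30, 33]
      N30 x:[55/3,67/3] y:[76/3,82/3] z:[51/2,61/2] -> miss, prune
      N33 x:[70/3,76/3] y:[64/3,80/3] z:[21,53/2] -> hit [70/3,76/3], descend [27, 29]
        N27 x:[70/3,76/3] y:[67/3,80/3] z:[21,24] -> hit [70/3,24], descend [17, 22]
          N17 x:[73/3,76/3] y:[74/3,80/3] z:[22,47/2] -> miss, prune
          N22 x:[70/3,24] y:[67/3,73/3] z:[21,24] -> hit [70/3,24] leaf, test {P14@t=70/3}
        N29 x:[73/3,74/3] y:[64/3,67/3] z:[25,53/2] -> miss, prune
    N26 x:[56/3,25] y:[20,86/3] z:[32,77/2] -> miss, prune
  N38 x:[35/3,55/3] y:[52/3,95/3] z:[22,37] -> miss, prune

Visited [0, 16, 11, 30, 33, 27, 17, 22, 29, 26, 38]. Tests: 11 box, 1 leaf. Nearest: P14.

== RESULT ==
1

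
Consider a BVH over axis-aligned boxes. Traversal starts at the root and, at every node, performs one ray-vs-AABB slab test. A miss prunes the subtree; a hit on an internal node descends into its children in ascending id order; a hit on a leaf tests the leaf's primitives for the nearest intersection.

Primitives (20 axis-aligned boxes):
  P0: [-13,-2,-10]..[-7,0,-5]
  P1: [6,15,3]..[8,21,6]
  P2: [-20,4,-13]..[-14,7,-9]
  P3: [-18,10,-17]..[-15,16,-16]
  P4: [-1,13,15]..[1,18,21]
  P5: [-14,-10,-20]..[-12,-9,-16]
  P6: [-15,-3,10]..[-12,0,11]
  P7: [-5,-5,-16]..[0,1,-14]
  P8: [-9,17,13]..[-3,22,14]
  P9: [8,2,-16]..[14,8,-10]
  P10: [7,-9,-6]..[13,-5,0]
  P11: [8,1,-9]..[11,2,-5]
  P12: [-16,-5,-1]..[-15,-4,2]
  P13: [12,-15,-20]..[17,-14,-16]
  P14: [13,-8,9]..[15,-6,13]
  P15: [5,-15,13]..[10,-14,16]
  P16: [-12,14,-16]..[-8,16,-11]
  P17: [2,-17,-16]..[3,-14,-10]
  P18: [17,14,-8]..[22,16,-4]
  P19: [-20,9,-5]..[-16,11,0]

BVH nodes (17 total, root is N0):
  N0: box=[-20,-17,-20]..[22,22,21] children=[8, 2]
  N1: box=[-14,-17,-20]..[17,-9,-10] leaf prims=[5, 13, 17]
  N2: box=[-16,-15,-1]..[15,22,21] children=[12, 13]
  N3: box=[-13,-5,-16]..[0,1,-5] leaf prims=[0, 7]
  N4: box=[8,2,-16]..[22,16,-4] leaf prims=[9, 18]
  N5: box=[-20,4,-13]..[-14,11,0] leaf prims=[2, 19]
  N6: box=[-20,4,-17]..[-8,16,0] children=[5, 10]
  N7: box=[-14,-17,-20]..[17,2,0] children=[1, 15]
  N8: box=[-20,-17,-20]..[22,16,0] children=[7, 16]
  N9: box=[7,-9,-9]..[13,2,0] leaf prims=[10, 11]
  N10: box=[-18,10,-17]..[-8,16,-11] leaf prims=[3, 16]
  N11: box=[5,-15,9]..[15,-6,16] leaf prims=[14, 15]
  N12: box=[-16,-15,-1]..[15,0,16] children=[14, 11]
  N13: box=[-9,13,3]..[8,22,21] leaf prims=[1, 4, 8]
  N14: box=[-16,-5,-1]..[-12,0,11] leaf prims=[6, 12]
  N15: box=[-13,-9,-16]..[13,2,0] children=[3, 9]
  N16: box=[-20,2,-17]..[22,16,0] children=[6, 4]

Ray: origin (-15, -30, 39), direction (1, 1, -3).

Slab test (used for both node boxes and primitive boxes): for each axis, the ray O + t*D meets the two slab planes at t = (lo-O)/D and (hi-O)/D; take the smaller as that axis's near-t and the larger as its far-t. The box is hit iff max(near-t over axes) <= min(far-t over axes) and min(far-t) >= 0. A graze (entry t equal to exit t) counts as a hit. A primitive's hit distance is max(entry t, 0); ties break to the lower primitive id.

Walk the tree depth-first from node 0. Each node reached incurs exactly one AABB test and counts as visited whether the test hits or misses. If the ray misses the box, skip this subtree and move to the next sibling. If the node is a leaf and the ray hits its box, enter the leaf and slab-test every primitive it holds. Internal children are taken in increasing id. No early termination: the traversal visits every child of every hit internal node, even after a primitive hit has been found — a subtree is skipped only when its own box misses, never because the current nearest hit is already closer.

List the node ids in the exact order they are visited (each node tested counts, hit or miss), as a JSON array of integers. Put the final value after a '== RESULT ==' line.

Walk:
N0 x:[-5,37] y:[13,52] z:[6,59/3] -> hit [13,59/3], descend [2, 8]
  N2 x:[-1,30] y:[15,52] z:[6,40/3] -> miss, prune
  N8 x:[-5,37] y:[13,46] z:[13,59/3] -> hit [13,59/3], descend [7, 16]
    N7 x:[1,32] y:[13,32] z:[13,59/3] -> hit [13,59/3], descend [1, 15]
      N1 x:[1,32] y:[13,21] z:[49/3,59/3] -> hit [49/3,59/3] leaf, test {P5(miss), P13(miss), P17(miss)}
      N15 x:[2,28] y:[21,32] z:[13,55/3] -> miss, prune
    N16 x:[-5,37] y:[32,46] z:[13,56/3] -> miss, prune

7 AABB tests over nodes [0, 2, 8, 7, 1, 15, 16]; 1 leaf entered; closest miss.

== RESULT ==
[0, 2, 8, 7, 1, 15, 16]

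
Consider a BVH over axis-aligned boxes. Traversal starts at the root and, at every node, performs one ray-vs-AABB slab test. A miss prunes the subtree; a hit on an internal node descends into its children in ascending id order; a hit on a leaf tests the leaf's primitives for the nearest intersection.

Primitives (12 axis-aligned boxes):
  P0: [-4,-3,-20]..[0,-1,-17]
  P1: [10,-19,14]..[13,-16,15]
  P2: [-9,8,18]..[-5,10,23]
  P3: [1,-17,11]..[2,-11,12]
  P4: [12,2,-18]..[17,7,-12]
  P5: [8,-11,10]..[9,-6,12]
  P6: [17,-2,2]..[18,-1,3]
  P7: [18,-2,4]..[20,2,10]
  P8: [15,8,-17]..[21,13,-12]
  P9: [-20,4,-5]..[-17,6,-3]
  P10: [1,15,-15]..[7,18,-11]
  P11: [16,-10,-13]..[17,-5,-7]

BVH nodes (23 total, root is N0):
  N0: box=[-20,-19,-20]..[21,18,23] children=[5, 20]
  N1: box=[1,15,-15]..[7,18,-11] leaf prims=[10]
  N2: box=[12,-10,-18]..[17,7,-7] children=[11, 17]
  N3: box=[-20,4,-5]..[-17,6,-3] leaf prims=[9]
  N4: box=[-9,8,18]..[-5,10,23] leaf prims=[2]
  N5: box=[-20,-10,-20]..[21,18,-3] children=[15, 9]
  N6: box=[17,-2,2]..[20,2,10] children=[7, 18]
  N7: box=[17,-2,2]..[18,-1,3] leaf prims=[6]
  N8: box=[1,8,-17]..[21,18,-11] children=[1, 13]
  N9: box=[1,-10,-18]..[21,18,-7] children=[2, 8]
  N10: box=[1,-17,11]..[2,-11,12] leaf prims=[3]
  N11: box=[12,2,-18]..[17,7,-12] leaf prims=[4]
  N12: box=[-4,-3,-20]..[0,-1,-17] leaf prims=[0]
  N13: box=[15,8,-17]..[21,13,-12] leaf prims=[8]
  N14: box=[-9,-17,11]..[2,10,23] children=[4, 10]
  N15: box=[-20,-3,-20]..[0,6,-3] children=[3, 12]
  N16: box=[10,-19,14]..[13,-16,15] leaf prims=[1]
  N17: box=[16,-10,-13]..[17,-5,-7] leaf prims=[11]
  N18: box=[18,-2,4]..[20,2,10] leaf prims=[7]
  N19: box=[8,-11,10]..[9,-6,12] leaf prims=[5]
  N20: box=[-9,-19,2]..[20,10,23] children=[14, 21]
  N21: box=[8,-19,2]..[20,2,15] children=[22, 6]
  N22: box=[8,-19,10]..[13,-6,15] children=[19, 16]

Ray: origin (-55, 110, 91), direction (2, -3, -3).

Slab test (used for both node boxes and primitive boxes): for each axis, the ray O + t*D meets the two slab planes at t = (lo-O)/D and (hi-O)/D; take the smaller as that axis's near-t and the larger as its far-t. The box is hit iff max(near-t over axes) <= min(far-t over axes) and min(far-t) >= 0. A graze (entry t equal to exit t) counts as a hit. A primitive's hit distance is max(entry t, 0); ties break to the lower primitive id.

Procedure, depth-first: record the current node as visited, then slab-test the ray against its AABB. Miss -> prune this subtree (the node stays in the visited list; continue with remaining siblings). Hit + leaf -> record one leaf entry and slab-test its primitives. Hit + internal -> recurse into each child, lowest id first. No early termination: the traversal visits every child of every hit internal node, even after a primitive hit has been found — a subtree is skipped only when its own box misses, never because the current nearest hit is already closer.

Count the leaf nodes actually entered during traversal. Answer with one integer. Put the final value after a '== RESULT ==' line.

Walk:
N0 x:[35/2,38] y:[92/3,43] z:[68/3,37] -> hit [92/3,37], descend [5, 20]
  N5 x:[35/2,38] y:[92/3,40] z:[94/3,37] -> hit [94/3,37], descend [9, 15]
    N9 x:[28,38] y:[92/3,40] z:[98/3,109/3] -> hit [98/3,109/3], descend [2, 8]
      N2 x:[67/2,36] y:[103/3,40] z:[98/3,109/3] -> hit [103/3,36], descend [11, 17]
        N11 x:[67/2,36] y:[103/3,36] z:[103/3,109/3] -> hit [103/3,36] leaf, test {P4@t=103/3}
        N17 x:[71/2,36] y:[115/3,40] z:[98/3,104/3] -> miss, prune
      N8 x:[28,38] y:[92/3,34] z:[34,36] -> hit [34,34], descend [1, 13]
        N1 x:[28,31] y:[92/3,95/3] z:[34,106/3] -> miss, prune
        N13 x:[35,38] y:[97/3,34] z:[103/3,36] -> miss, prune
    N15 x:[35/2,55/2] y:[104/3,113/3] z:[94/3,37] -> miss, prune
  N20 x:[23,75/2] y:[100/3,43] z:[68/3,89/3] -> miss, prune

Summary -> nodes [0, 5, 9, 2, 11, 17, 8, 1, 13, 15, 20]; box-tests=11; leaf-entries=1; first=P4

== RESULT ==
1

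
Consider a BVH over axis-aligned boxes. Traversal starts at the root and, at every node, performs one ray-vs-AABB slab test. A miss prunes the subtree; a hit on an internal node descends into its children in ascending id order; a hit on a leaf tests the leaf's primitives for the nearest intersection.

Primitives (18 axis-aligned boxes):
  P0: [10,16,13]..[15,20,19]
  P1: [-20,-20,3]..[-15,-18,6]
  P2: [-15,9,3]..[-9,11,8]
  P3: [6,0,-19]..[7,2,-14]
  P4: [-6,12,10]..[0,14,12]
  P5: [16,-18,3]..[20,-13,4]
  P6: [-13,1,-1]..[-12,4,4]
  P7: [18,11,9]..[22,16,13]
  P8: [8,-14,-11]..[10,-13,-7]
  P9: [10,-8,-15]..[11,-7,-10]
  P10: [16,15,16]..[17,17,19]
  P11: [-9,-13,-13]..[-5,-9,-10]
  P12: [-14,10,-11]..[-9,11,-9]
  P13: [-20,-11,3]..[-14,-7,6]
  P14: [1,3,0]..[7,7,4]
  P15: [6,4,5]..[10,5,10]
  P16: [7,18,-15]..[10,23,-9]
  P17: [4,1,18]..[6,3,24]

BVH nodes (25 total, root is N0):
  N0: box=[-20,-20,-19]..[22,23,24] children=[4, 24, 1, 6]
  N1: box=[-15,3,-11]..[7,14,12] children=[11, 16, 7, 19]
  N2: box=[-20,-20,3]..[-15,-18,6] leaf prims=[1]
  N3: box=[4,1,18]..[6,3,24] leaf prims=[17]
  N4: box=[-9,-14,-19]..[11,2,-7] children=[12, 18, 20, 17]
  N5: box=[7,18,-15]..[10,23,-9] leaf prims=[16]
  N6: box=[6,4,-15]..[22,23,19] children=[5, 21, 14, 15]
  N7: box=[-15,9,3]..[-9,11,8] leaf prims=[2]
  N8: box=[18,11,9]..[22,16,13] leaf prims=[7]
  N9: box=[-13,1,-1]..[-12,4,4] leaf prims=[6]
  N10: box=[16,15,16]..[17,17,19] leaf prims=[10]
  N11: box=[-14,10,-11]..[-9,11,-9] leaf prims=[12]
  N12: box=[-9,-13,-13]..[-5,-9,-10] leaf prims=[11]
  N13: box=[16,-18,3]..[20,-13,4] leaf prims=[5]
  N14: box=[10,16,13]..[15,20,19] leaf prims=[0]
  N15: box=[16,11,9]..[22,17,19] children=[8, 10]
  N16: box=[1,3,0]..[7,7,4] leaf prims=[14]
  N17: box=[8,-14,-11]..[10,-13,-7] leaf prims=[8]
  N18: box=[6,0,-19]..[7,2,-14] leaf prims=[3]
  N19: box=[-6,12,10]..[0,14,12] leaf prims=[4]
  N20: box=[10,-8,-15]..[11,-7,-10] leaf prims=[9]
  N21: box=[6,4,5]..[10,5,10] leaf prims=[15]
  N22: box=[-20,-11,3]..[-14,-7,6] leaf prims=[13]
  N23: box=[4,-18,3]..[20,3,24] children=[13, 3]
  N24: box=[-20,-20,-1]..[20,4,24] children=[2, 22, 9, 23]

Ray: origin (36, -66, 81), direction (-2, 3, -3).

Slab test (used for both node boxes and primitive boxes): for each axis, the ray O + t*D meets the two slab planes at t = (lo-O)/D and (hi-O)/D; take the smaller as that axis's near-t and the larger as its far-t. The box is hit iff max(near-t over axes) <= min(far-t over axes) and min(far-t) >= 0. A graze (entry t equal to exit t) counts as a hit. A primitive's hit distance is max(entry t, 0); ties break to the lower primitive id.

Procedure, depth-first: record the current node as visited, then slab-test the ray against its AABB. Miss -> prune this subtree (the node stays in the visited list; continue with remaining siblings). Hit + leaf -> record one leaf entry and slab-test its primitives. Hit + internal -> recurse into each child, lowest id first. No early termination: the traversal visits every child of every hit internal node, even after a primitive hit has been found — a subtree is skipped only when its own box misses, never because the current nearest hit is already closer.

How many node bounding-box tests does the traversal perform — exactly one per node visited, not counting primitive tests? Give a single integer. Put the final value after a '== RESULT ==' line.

Traverse from the root:
N0 x:[7,28] y:[46/3,89/3] z:[19,100/3] -> hit [19,28], descend [1, 4, 6, 24]
  N1 x:[29/2,51/2] y:[23,80/3] z:[23,92/3] -> hit [23,51/2], descend [7, 11, 16, 19]
    N7 x:[45/2,51/2] y:[25,77/3] z:[73/3,26] -> hit [25,51/2] leaf, test {P2@t=25}
    N11 x:[45/2,25] y:[76/3,77/3] z:[30,92/3] -> miss, prune
    N16 x:[29/2,35/2] y:[23,73/3] z:[77/3,27] -> miss, prune
    N19 x:[18,21] y:[26,80/3] z:[23,71/3] -> miss, prune
  N4 x:[25/2,45/2] y:[52/3,68/3] z:[88/3,100/3] -> miss, prune
  N6 x:[7,15] y:[70/3,89/3] z:[62/3,32] -> miss, prune
  N24 x:[8,28] y:[46/3,70/3] z:[19,82/3] -> hit [19,70/3], descend [2, 9, 22, 23]
    N2 x:[51/2,28] y:[46/3,16] z:[25,26] -> miss, prune
    N9 x:[24,49/2] y:[67/3,70/3] z:[77/3,82/3] -> miss, prune
    N22 x:[25,28] y:[55/3,59/3] z:[25,26] -> miss, prune
    N23 x:[8,16] y:[16,23] z:[19,26] -> miss, prune

Summary -> nodes [0, 1, 7, 11, 16, 19, 4, 6, 24, 2, 9, 22, 23]; box-tests=13; leaf-entries=1; first=P2

== RESULT ==
13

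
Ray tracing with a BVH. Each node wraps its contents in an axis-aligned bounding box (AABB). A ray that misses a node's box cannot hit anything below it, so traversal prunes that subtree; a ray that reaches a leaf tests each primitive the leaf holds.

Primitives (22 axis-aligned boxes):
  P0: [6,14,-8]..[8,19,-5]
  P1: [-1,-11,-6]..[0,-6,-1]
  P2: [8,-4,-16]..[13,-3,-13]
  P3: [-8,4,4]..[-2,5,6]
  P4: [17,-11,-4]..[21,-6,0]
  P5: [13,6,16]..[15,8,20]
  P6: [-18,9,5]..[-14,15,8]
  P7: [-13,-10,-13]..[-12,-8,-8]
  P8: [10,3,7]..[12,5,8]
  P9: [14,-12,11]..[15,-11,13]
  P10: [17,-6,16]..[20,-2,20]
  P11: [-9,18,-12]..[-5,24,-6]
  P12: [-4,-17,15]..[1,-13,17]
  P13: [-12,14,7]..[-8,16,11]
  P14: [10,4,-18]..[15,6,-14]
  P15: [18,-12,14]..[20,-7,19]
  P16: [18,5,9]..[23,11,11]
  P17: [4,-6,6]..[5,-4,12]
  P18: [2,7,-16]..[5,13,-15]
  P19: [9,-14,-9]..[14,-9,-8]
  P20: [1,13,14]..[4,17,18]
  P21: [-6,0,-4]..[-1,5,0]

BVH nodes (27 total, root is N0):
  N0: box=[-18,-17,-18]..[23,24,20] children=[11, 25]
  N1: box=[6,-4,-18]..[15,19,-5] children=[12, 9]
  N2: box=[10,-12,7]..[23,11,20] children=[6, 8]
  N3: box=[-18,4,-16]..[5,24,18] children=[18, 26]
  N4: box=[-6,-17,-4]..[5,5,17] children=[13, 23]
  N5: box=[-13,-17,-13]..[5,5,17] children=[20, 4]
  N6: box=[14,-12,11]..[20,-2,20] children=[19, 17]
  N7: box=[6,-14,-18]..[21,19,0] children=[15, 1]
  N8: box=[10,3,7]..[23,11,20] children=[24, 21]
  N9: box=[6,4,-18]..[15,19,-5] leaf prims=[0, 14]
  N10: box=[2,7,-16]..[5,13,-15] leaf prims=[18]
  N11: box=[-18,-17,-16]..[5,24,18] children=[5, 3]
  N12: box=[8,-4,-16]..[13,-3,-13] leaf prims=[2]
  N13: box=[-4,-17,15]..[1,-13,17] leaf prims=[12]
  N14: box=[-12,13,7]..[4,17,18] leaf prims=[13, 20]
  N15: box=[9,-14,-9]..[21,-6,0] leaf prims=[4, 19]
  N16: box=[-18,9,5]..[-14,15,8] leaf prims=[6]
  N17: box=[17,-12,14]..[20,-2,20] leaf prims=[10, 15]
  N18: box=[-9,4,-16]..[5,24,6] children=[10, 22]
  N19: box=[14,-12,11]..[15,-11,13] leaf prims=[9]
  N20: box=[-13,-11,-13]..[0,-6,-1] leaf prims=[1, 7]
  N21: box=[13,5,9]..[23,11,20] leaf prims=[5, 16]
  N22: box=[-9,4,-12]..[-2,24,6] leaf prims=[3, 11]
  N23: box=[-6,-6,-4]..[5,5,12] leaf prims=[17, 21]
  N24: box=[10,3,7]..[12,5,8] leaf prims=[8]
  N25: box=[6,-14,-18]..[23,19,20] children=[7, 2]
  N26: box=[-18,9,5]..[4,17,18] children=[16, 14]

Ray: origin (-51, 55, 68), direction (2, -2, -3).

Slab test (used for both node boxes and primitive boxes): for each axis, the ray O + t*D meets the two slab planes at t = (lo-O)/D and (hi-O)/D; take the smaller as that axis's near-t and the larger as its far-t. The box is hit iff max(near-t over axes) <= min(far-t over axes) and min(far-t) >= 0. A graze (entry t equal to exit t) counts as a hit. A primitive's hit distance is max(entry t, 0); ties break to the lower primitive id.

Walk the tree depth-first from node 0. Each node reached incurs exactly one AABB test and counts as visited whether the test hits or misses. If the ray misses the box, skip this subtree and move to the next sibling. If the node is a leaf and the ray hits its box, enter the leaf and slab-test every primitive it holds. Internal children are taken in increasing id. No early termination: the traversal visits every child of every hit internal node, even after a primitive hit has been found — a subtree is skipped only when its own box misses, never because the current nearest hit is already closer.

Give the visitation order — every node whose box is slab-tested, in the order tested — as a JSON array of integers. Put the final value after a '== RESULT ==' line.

Trace the traversal:
N0 x:[33/2,37] y:[31/2,36] z:[16,86/3] -> hit [33/2,86/3], descend [11, 25]
  N11 x:[33/2,28] y:[31/2,36] z:[50/3,28] -> hit [50/3,28], descend [3, 5]
    N3 x:[33/2,28] y:[31/2,51/2] z:[50/3,28] -> hit [50/3,51/2], descend [18, 26]
      N18 x:[21,28] y:[31/2,51/2] z:[62/3,28] -> hit [21,51/2], descend [10, 22]
        N10 x:[53/2,28] y:[21,24] z:[83/3,28] -> miss, prune
        N22 x:[21,49/2] y:[31/2,51/2] z:[62/3,80/3] -> hit [21,49/2] leaf, test {P3(miss), P11(miss)}
      N26 x:[33/2,55/2] y:[19,23] z:[50/3,21] -> hit [19,21], descend [14, 16]
        N14 x:[39/2,55/2] y:[19,21] z:[50/3,61/3] -> hit [39/2,61/3] leaf, test {P13@t=39/2, P20(miss)}
        N16 x:[33/2,37/2] y:[20,23] z:[20,21] -> miss, prune
    N5 x:[19,28] y:[25,36] z:[17,27] -> hit [25,27], descend [4, 20]
      N4 x:[45/2,28] y:[25,36] z:[17,24] -> miss, prune
      N20 x:[19,51/2] y:[61/2,33] z:[23,27] -> miss, prune
  N25 x:[57/2,37] y:[18,69/2] z:[16,86/3] -> hit [57/2,86/3], descend [2, 7]
    N2 x:[61/2,37] y:[22,67/2] z:[16,61/3] -> miss, prune
    N7 x:[57/2,36] y:[18,69/2] z:[68/3,86/3] -> hit [57/2,86/3], descend [1, 15]
      N1 x:[57/2,33] y:[18,59/2] z:[73/3,86/3] -> hit [57/2,86/3], descend [9, 12]
        N9 x:[57/2,33] y:[18,51/2] z:[73/3,86/3] -> miss, prune
        N12 x:[59/2,32] y:[29,59/2] z:[27,28] -> miss, prune
      N15 x:[30,36] y:[61/2,69/2] z:[68/3,77/3] -> miss, prune

Summary -> nodes [0, 11, 3, 18, 10, 22, 26, 14, 16, 5, 4, 20, 25, 2, 7, 1, 9, 12, 15]; box-tests=19; leaf-entries=2; first=P13

== RESULT ==
[0, 11, 3, 18, 10, 22, 26, 14, 16, 5, 4, 20, 25, 2, 7, 1, 9, 12, 15]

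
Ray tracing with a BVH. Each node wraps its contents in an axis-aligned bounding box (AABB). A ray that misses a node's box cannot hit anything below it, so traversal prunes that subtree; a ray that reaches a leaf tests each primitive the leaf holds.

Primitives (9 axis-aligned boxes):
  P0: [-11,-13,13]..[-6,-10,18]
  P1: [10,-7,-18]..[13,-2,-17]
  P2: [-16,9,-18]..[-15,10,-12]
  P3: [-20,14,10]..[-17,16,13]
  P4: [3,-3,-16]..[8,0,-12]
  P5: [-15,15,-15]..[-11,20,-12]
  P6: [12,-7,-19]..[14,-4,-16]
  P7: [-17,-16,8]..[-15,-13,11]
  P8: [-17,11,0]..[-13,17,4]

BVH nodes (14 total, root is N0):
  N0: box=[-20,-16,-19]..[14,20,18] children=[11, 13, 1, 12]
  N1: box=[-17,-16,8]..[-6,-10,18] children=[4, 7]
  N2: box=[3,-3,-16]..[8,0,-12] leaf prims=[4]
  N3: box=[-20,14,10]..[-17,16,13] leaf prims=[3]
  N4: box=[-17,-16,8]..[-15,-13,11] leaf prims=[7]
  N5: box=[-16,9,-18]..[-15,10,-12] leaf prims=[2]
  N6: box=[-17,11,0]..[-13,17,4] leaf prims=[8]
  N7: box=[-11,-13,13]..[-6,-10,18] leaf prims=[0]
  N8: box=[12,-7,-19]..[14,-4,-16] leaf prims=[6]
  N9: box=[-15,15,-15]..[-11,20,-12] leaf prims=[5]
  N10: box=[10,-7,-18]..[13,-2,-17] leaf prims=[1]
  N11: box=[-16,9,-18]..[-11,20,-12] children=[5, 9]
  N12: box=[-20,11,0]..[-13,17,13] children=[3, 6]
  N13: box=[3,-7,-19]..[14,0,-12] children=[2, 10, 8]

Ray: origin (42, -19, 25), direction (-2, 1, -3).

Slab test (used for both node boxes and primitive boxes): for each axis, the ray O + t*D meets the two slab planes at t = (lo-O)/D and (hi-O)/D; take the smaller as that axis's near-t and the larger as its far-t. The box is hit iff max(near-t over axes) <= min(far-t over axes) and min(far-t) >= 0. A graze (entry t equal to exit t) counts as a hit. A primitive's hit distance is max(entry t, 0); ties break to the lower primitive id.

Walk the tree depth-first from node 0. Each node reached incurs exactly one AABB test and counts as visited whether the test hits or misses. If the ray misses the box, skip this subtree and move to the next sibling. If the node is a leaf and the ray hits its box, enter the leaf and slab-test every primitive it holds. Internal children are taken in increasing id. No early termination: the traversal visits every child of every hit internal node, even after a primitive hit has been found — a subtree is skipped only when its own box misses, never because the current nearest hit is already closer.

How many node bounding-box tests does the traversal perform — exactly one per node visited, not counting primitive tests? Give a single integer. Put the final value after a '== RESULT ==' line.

Walk:
N0 x:[14,31] y:[3,39] z:[7/3,44/3] -> hit [14,44/3], descend [1, 11, 12, 13]
  N1 x:[24,59/2] y:[3,9] z:[7/3,17/3] -> miss, prune
  N11 x:[53/2,29] y:[28,39] z:[37/3,43/3] -> miss, prune
  N12 x:[55/2,31] y:[30,36] z:[4,25/3] -> miss, prune
  N13 x:[14,39/2] y:[12,19] z:[37/3,44/3] -> hit [14,44/3], descend [2, 8, 10]
    N2 x:[17,39/2] y:[16,19] z:[37/3,41/3] -> miss, prune
    N8 x:[14,15] y:[12,15] z:[41/3,44/3] -> hit [14,44/3] leaf, test {P6@t=14}
    N10 x:[29/2,16] y:[12,17] z:[14,43/3] -> miss, prune

Visited [0, 1, 11, 12, 13, 2, 8, 10]. Tests: 8 box, 1 leaf. Nearest: P6.

== RESULT ==
8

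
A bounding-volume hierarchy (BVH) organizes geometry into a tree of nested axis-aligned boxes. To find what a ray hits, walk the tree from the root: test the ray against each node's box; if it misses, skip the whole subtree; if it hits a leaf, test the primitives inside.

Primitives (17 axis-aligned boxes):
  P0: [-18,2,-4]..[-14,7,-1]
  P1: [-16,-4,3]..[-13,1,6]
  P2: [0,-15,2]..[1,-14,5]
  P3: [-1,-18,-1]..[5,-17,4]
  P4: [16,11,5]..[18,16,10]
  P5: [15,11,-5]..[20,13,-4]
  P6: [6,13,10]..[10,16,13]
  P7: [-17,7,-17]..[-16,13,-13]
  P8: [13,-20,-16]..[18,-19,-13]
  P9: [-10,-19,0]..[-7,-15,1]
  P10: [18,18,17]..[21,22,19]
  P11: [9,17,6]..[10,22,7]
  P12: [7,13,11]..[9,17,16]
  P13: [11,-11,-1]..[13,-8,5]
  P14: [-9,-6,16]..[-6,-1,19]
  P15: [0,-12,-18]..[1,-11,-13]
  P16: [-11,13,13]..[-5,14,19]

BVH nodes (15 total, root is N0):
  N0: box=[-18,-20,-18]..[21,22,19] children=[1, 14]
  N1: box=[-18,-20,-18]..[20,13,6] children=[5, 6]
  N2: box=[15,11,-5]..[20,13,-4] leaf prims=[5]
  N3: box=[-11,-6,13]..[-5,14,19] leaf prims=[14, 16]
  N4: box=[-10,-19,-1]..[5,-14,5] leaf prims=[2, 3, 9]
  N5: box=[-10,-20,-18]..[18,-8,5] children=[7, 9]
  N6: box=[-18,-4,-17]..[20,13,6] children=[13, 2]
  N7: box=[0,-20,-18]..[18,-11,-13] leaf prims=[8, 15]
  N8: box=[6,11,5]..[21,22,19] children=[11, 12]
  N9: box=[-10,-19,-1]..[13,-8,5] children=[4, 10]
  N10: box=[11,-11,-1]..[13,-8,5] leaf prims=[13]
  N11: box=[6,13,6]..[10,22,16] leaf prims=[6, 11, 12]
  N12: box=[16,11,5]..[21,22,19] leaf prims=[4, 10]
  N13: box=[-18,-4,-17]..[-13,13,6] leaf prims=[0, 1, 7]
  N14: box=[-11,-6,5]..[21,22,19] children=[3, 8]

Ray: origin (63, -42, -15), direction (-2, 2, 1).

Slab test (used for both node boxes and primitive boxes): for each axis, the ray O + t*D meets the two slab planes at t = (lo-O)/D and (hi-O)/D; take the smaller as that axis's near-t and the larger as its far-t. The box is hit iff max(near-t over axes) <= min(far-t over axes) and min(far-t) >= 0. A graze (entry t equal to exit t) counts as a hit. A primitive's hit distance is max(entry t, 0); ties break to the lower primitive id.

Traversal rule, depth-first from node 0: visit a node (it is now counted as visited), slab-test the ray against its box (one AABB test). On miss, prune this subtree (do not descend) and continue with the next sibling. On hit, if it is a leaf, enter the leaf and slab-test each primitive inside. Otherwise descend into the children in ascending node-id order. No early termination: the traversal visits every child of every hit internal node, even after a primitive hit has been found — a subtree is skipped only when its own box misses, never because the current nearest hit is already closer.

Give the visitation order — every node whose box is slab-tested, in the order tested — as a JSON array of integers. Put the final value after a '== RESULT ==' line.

Traverse from the root:
N0 x:[21,81/2] y:[11,32] z:[-3,34] -> hit [21,32], descend [1, 14]
  N1 x:[43/2,81/2] y:[11,55/2] z:[-3,21] -> miss, prune
  N14 x:[21,37] y:[18,32] z:[20,34] -> hit [21,32], descend [3, 8]
    N3 x:[34,37] y:[18,28] z:[28,34] -> miss, prune
    N8 x:[21,57/2] y:[53/2,32] z:[20,34] -> hit [53/2,57/2], descend [11, 12]
      N11 x:[53/2,57/2] y:[55/2,32] z:[21,31] -> hit [55/2,57/2] leaf, test {P6@t=55/2, P11(miss), P12@t=55/2}
      N12 x:[21,47/2] y:[53/2,32] z:[20,34] -> miss, prune

Summary -> nodes [0, 1, 14, 3, 8, 11, 12]; box-tests=7; leaf-entries=1; first=P6

== RESULT ==
[0, 1, 14, 3, 8, 11, 12]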